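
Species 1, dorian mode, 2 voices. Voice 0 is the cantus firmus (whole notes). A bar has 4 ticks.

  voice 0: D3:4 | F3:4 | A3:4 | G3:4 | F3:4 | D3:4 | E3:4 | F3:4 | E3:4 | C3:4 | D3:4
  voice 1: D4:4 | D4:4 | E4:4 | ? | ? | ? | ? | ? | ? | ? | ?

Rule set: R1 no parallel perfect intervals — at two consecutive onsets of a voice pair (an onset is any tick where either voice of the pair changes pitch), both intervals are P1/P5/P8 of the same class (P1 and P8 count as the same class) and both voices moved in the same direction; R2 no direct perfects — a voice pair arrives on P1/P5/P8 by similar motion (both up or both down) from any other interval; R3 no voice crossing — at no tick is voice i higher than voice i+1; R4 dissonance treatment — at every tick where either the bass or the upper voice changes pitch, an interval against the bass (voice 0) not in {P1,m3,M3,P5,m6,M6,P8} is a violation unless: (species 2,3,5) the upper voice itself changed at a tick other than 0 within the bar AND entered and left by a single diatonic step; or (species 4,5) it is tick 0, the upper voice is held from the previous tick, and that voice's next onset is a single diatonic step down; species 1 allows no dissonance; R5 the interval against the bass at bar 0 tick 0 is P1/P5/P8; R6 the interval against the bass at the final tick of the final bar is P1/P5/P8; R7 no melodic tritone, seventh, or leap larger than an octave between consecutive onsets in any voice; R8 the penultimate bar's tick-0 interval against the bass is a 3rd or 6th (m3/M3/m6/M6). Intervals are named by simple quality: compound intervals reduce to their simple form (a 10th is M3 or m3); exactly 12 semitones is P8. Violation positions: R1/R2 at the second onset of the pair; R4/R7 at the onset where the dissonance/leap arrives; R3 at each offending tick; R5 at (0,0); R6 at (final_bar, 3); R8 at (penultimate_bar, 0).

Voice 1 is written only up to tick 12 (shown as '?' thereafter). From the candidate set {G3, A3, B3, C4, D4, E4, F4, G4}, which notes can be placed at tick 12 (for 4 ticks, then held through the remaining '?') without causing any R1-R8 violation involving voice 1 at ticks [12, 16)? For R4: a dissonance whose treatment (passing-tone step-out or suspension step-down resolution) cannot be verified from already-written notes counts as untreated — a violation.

G3: violates R2
A3: violates R4
B3: legal
C4: violates R4
D4: violates R1
E4: legal
F4: violates R4
G4: legal

{B3, E4, G4}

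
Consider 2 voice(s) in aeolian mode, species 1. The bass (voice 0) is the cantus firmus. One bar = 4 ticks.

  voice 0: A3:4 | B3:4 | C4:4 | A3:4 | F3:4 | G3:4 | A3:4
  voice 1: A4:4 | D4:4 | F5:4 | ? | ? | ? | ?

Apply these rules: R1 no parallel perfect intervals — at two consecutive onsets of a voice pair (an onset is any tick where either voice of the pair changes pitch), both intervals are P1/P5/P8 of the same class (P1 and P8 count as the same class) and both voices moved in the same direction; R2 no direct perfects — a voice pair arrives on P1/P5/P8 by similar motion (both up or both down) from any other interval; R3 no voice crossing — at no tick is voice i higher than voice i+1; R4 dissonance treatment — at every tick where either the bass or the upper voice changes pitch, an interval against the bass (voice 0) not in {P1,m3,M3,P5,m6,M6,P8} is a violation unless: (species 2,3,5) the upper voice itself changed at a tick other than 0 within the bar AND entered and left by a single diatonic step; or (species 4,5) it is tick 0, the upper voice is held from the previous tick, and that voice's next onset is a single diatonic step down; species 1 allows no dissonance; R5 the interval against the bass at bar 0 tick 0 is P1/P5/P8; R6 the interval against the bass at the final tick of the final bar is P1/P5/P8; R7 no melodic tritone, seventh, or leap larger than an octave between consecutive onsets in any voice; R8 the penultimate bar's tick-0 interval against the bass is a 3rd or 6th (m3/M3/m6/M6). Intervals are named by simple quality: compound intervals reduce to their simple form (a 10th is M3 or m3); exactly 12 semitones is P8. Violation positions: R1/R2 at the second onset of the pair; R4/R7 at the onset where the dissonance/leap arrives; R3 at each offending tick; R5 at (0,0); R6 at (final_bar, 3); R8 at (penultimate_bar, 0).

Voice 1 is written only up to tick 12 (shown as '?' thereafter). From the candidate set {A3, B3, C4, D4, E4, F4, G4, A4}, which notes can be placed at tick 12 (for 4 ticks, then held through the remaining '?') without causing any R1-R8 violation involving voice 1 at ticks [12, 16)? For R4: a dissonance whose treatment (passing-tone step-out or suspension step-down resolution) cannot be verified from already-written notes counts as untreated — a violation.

{F4}

A3: violates R2,R7
B3: violates R4,R7
C4: violates R7
D4: violates R4,R7
E4: violates R2,R7
F4: legal
G4: violates R4,R7
A4: violates R2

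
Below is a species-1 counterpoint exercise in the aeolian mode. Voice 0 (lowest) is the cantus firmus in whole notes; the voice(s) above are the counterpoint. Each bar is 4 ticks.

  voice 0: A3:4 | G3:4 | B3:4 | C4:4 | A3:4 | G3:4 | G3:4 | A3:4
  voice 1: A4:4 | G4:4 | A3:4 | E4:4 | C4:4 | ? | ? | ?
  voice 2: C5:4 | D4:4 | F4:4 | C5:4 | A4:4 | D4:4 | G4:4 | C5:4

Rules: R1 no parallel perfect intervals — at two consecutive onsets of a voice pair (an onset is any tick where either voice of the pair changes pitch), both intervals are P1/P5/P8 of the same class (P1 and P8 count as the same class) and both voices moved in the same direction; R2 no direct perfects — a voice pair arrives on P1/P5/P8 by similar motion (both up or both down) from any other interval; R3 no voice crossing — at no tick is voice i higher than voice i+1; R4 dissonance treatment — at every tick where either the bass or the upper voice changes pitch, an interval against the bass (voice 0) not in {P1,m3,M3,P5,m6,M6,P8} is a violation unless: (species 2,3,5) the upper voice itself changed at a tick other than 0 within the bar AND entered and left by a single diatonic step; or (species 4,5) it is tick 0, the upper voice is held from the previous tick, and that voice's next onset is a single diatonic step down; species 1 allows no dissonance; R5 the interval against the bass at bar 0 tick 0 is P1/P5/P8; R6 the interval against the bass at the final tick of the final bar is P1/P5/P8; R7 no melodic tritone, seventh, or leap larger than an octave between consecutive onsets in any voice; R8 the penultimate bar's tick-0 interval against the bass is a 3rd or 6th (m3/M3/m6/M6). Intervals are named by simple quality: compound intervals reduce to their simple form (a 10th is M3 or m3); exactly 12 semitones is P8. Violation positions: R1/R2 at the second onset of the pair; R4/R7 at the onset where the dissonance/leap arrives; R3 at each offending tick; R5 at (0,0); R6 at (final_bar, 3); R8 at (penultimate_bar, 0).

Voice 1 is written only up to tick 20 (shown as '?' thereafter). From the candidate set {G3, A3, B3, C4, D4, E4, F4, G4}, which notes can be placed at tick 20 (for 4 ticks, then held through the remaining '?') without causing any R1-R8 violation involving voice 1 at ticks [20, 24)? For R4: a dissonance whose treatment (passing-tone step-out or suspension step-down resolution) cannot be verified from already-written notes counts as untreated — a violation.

G3: violates R2
A3: violates R4
B3: legal
C4: violates R4
D4: legal
E4: violates R3
F4: violates R3,R4
G4: violates R3

{B3, D4}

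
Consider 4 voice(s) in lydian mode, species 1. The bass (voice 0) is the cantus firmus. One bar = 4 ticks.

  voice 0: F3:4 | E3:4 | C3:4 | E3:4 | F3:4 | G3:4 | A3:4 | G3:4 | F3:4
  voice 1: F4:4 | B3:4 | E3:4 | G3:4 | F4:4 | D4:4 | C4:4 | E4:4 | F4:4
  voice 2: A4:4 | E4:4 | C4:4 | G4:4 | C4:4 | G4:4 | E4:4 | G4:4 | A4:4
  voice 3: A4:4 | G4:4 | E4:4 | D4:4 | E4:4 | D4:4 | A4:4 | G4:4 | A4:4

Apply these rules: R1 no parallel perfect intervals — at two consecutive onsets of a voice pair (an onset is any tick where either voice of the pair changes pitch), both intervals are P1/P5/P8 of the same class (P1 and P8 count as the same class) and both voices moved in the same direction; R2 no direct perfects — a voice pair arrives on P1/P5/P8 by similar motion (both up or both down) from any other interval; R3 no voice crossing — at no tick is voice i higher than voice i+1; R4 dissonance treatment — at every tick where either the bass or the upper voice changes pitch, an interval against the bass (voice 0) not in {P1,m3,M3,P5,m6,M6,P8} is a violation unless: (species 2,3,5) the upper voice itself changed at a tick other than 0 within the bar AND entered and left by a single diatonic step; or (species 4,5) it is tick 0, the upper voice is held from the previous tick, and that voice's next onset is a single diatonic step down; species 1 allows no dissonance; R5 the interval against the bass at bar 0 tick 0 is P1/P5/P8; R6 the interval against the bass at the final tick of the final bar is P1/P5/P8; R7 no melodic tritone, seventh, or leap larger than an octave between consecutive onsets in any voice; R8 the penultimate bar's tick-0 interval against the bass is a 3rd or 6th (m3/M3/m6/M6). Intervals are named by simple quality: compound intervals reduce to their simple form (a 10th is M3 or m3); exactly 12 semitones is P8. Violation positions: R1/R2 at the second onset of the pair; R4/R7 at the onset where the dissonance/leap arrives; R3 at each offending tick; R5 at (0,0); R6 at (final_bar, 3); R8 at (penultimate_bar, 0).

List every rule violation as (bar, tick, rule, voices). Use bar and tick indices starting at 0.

(0, 0, R5, (0, 2))
(0, 0, R5, (0, 3))
(1, 0, R2, (0, 1))
(1, 0, R2, (0, 2))
(1, 0, R7, (1,))
(2, 0, R1, (0, 2))
(2, 0, R2, (1, 3))
(3, 0, R2, (1, 2))
(3, 0, R3, (2, 3))
(3, 0, R4, (0, 3))
(3, 1, R3, (2, 3))
(3, 2, R3, (2, 3))
(3, 3, R3, (2, 3))
(4, 0, R2, (0, 1))
(4, 0, R3, (1, 2))
(4, 0, R4, (0, 3))
(4, 0, R7, (1,))
(4, 1, R3, (1, 2))
(4, 2, R3, (1, 2))
(4, 3, R3, (1, 2))
(5, 0, R2, (0, 2))
(5, 0, R2, (1, 3))
(5, 0, R3, (2, 3))
(5, 1, R3, (2, 3))
(5, 2, R3, (2, 3))
(5, 3, R3, (2, 3))
(6, 0, R2, (0, 3))
(7, 0, R1, (0, 3))
(7, 0, R8, (0, 2))
(7, 0, R8, (0, 3))
(8, 0, R1, (2, 3))
(8, 3, R6, (0, 2))
(8, 3, R6, (0, 3))

bar 0: v0=F3 v1=F4 v2=A4 v3=A4 downbeat M3
bar 1: v0=E3 v1=B3 v2=E4 v3=G4 downbeat m3
bar 2: v0=C3 v1=E3 v2=C4 v3=E4 downbeat M3
bar 3: v0=E3 v1=G3 v2=G4 v3=D4 downbeat m7
bar 4: v0=F3 v1=F4 v2=C4 v3=E4 downbeat M7
bar 5: v0=G3 v1=D4 v2=G4 v3=D4 downbeat P5
bar 6: v0=A3 v1=C4 v2=E4 v3=A4 downbeat P8
bar 7: v0=G3 v1=E4 v2=G4 v3=G4 downbeat P8
bar 8: v0=F3 v1=F4 v2=A4 v3=A4 downbeat M3
  -> R5 @ bar 0 tick 0 v(0, 2): opens on M3
  -> R5 @ bar 0 tick 0 v(0, 3): opens on M3
  -> R2 @ bar 1 tick 0 v(0, 1): F3/F4 P8 -> E3/B3 P5 similar
  -> R2 @ bar 1 tick 0 v(0, 2): F3/A4 M3 -> E3/E4 P8 similar
  -> R7 @ bar 1 tick 0 v(1,): F4->B3 leap 6st
  -> R1 @ bar 2 tick 0 v(0, 2): E3/E4 P8 -> C3/C4 P8 similar
  -> R2 @ bar 2 tick 0 v(1, 3): B3/G4 m6 -> E3/E4 P8 similar
  -> R2 @ bar 3 tick 0 v(1, 2): E3/C4 m6 -> G3/G4 P8 similar
  -> R3 @ bar 3 tick 0 v(2, 3): G4 above D4
  -> R4 @ bar 3 tick 0 v(0, 3): E3/D4 m7 untreated
  -> R3 @ bar 3 tick 1 v(2, 3): G4 above D4
  -> R3 @ bar 3 tick 2 v(2, 3): G4 above D4
  -> R3 @ bar 3 tick 3 v(2, 3): G4 above D4
  -> R2 @ bar 4 tick 0 v(0, 1): E3/G3 m3 -> F3/F4 P8 similar
  -> R3 @ bar 4 tick 0 v(1, 2): F4 above C4
  -> R4 @ bar 4 tick 0 v(0, 3): F3/E4 M7 untreated
  -> R7 @ bar 4 tick 0 v(1,): G3->F4 leap 10st
  -> R3 @ bar 4 tick 1 v(1, 2): F4 above C4
  -> R3 @ bar 4 tick 2 v(1, 2): F4 above C4
  -> R3 @ bar 4 tick 3 v(1, 2): F4 above C4
  -> R2 @ bar 5 tick 0 v(0, 2): F3/C4 P5 -> G3/G4 P8 similar
  -> R2 @ bar 5 tick 0 v(1, 3): F4/E4 m2 -> D4/D4 P1 similar
  -> R3 @ bar 5 tick 0 v(2, 3): G4 above D4
  -> R3 @ bar 5 tick 1 v(2, 3): G4 above D4
  -> R3 @ bar 5 tick 2 v(2, 3): G4 above D4
  -> R3 @ bar 5 tick 3 v(2, 3): G4 above D4
  -> R2 @ bar 6 tick 0 v(0, 3): G3/D4 P5 -> A3/A4 P8 similar
  -> R1 @ bar 7 tick 0 v(0, 3): A3/A4 P8 -> G3/G4 P8 similar
  -> R8 @ bar 7 tick 0 v(0, 2): penult P8 not 3rd/6th
  -> R8 @ bar 7 tick 0 v(0, 3): penult P8 not 3rd/6th
  -> R1 @ bar 8 tick 0 v(2, 3): G4/G4 P1 -> A4/A4 P1 similar
  -> R6 @ bar 8 tick 3 v(0, 2): closes on M3
  -> R6 @ bar 8 tick 3 v(0, 3): closes on M3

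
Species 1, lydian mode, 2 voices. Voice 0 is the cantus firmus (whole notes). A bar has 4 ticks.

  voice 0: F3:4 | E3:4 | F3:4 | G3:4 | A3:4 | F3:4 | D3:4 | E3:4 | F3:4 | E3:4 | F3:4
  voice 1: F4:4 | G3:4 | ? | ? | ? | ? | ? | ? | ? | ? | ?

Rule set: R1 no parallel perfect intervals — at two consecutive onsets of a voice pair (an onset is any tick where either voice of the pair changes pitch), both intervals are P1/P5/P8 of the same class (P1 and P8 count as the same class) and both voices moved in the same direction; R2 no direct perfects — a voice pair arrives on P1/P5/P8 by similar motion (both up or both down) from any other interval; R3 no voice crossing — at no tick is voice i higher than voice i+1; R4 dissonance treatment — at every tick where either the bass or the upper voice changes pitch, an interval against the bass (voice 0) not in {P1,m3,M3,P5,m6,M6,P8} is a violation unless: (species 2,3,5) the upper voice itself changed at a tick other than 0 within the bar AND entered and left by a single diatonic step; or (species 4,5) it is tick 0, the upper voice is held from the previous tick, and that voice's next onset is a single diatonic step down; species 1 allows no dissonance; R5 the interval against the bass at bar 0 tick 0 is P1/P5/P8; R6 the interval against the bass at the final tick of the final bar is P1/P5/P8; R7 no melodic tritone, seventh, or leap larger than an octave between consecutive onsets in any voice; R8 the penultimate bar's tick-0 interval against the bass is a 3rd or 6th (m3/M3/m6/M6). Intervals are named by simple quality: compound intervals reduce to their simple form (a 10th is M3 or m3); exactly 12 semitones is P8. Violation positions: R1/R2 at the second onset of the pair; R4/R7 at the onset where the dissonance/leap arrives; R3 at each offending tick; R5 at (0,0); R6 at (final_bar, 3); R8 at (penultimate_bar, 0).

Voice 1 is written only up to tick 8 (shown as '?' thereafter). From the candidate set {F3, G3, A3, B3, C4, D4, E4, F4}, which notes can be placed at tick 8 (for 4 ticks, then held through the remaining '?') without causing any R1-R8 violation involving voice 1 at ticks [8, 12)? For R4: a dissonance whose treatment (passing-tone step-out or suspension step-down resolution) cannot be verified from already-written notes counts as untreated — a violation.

F3: legal
G3: violates R4
A3: legal
B3: violates R4
C4: violates R2
D4: legal
E4: violates R4
F4: violates R2,R7

{A3, D4, F3}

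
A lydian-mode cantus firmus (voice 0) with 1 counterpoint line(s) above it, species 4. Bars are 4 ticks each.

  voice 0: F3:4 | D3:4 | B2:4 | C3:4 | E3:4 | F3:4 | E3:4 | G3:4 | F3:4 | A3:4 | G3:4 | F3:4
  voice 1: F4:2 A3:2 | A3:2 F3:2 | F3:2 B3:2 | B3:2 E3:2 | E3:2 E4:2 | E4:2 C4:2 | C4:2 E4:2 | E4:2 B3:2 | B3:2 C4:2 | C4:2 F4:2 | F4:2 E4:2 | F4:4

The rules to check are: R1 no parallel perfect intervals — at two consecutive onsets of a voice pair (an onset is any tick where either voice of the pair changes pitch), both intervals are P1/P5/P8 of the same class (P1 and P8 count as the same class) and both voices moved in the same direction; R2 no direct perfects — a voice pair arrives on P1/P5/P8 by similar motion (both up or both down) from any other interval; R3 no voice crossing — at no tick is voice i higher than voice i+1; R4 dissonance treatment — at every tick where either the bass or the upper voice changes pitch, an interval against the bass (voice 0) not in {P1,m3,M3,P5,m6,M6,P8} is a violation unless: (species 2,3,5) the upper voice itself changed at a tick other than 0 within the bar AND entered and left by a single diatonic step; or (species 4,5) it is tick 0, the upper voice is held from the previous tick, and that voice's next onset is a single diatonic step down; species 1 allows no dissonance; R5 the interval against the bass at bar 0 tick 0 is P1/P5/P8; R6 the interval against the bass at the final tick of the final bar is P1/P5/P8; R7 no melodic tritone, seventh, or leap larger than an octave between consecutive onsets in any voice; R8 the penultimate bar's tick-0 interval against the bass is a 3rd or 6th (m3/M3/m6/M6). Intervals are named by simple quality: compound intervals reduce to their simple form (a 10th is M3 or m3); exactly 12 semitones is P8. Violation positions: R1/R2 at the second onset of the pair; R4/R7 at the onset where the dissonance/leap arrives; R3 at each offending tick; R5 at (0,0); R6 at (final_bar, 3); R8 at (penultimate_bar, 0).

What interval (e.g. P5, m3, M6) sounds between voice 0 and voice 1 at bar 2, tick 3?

P8

voice 0=B2 voice 1=B3 -> P8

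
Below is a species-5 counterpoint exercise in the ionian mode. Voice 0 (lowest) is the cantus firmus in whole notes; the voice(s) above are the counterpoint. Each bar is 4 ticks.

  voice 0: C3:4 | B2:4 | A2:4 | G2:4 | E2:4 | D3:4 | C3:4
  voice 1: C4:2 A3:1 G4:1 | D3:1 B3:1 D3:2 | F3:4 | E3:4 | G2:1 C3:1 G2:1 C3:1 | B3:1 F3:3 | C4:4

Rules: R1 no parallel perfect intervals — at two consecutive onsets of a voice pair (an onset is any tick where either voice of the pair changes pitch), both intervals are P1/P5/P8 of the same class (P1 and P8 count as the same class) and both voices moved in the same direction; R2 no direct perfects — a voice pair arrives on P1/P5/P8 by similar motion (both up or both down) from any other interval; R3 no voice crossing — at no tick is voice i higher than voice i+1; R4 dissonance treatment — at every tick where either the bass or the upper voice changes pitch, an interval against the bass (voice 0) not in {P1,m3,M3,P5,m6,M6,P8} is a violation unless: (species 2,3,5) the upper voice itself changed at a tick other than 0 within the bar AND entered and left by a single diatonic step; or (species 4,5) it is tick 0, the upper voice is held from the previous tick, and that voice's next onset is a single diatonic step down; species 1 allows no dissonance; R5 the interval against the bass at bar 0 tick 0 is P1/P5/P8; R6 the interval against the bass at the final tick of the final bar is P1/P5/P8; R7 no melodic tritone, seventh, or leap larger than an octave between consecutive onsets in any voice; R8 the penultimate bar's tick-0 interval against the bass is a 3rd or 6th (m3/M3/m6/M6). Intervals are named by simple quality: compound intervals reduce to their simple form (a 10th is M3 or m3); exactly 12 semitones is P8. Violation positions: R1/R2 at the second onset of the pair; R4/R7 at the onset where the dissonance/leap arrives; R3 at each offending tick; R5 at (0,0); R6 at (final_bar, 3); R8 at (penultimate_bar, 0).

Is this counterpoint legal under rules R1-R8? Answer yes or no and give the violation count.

No (5 violations)

bar 0: v0=C3 v1=C4 (P8)
bar 1: v0=B2 v1=D3 (m3)
bar 2: v0=A2 v1=F3 (m6)
bar 3: v0=G2 v1=E3 (M6)
bar 4: v0=E2 v1=G2 (m3)
bar 5: v0=D3 v1=B3 (M6)
bar 6: v0=C3 v1=C4 (P8)
  R7 @ bar0.3: A3->G4 leap 10st
  R7 @ bar1.0: G4->D3 leap 17st
  R7 @ bar5.0: E2->D3 leap 10st
  R7 @ bar5.0: C3->B3 leap 11st
  R7 @ bar5.1: B3->F3 leap 6st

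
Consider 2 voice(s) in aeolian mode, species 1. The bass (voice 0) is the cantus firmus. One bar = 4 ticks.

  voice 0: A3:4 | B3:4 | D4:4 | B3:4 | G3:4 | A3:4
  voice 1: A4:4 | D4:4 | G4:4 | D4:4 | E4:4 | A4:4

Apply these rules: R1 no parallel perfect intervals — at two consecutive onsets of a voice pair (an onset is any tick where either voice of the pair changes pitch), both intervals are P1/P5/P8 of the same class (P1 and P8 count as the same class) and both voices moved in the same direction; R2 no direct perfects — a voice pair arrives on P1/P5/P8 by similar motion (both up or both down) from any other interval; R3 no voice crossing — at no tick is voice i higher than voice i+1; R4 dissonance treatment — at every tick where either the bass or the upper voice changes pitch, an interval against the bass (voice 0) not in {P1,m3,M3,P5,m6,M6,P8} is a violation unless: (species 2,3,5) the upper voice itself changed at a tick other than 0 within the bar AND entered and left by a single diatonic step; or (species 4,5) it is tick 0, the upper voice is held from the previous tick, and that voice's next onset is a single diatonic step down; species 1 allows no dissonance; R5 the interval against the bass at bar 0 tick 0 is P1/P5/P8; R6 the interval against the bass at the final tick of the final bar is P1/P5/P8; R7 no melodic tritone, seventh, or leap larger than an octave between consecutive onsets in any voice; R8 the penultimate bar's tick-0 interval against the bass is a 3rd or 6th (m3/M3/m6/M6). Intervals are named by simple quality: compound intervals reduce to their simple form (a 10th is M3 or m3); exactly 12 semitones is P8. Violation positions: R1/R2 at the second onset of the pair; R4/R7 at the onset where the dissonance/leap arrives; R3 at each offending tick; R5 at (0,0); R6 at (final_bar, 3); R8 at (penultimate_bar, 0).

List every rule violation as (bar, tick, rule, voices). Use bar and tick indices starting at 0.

bar 0: v0=A3 v1=A4 downbeat P8
bar 1: v0=B3 v1=D4 downbeat m3
bar 2: v0=D4 v1=G4 downbeat P4
bar 3: v0=B3 v1=D4 downbeat m3
bar 4: v0=G3 v1=E4 downbeat M6
bar 5: v0=A3 v1=A4 downbeat P8
  -> R4 @ bar 2 tick 0 v(0, 1): D4/G4 P4 untreated
  -> R2 @ bar 5 tick 0 v(0, 1): G3/E4 M6 -> A3/A4 P8 similar

(2, 0, R4, (0, 1))
(5, 0, R2, (0, 1))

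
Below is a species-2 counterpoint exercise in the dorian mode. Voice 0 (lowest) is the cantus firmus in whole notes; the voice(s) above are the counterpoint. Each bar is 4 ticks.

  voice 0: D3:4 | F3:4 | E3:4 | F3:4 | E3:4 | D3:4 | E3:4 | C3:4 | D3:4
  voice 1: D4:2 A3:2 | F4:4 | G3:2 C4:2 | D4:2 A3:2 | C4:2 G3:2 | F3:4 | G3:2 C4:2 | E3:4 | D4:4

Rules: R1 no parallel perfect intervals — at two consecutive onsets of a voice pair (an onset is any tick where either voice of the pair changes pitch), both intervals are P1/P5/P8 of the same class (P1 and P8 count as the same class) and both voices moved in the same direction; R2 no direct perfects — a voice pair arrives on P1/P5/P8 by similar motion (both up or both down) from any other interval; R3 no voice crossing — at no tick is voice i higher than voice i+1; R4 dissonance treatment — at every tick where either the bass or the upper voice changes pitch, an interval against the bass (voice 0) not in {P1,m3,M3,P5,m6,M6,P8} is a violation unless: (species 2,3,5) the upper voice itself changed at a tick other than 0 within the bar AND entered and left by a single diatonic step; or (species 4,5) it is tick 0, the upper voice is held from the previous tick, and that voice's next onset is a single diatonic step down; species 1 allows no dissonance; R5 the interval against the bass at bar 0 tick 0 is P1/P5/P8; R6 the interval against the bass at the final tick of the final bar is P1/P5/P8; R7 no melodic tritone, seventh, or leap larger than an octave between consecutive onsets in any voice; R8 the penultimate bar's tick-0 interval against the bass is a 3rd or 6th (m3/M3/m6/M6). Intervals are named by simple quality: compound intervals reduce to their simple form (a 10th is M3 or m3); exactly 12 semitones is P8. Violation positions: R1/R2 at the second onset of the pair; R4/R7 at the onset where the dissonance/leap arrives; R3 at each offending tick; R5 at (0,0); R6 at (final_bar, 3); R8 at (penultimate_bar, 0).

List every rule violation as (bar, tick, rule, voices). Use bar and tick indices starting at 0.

bar 0: v0=D3 v1=D4 downbeat P8
bar 1: v0=F3 v1=F4 downbeat P8
bar 2: v0=E3 v1=G3 downbeat m3
bar 3: v0=F3 v1=D4 downbeat M6
bar 4: v0=E3 v1=C4 downbeat m6
bar 5: v0=D3 v1=F3 downbeat m3
bar 6: v0=E3 v1=G3 downbeat m3
bar 7: v0=C3 v1=E3 downbeat M3
bar 8: v0=D3 v1=D4 downbeat P8
  -> R2 @ bar 1 tick 0 v(0, 1): D3/A3 P5 -> F3/F4 P8 similar
  -> R7 @ bar 2 tick 0 v(1,): F4->G3 leap 10st
  -> R2 @ bar 8 tick 0 v(0, 1): C3/E3 M3 -> D3/D4 P8 similar
  -> R7 @ bar 8 tick 0 v(1,): E3->D4 leap 10st

(1, 0, R2, (0, 1))
(2, 0, R7, (1,))
(8, 0, R2, (0, 1))
(8, 0, R7, (1,))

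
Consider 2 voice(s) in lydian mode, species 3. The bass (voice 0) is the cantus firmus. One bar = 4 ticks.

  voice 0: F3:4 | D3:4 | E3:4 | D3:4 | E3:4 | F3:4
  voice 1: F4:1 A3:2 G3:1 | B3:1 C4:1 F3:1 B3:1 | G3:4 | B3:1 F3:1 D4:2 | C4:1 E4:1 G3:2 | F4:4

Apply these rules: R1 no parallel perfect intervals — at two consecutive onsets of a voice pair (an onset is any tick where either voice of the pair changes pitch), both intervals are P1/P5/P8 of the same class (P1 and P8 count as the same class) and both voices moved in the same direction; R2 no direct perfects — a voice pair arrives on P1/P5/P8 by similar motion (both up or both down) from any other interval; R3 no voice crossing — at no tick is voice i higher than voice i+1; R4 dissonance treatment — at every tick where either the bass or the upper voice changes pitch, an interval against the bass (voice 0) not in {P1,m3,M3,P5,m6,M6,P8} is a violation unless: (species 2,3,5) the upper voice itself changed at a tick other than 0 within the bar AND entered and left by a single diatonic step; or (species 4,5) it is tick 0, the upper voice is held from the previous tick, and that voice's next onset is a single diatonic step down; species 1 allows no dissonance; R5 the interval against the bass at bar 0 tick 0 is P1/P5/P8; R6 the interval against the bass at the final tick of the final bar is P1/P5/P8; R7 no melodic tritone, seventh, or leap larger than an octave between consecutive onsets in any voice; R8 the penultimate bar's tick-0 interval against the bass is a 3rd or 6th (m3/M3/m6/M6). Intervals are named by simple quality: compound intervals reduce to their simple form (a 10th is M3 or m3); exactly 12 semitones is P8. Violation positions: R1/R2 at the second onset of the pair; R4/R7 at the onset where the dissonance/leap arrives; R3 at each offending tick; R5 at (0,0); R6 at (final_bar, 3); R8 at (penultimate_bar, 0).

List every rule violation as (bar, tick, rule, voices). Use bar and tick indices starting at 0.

bar 0: v0=F3 v1=F4 downbeat P8
bar 1: v0=D3 v1=B3 downbeat M6
bar 2: v0=E3 v1=G3 downbeat m3
bar 3: v0=D3 v1=B3 downbeat M6
bar 4: v0=E3 v1=C4 downbeat m6
bar 5: v0=F3 v1=F4 downbeat P8
  -> R4 @ bar 0 tick 3 v(0, 1): F3/G3 M2 untreated
  -> R4 @ bar 1 tick 1 v(0, 1): D3/C4 m7 untreated
  -> R7 @ bar 1 tick 3 v(1,): F3->B3 leap 6st
  -> R7 @ bar 3 tick 1 v(1,): B3->F3 leap 6st
  -> R2 @ bar 5 tick 0 v(0, 1): E3/G3 m3 -> F3/F4 P8 similar
  -> R7 @ bar 5 tick 0 v(1,): G3->F4 leap 10st

(0, 3, R4, (0, 1))
(1, 1, R4, (0, 1))
(1, 3, R7, (1,))
(3, 1, R7, (1,))
(5, 0, R2, (0, 1))
(5, 0, R7, (1,))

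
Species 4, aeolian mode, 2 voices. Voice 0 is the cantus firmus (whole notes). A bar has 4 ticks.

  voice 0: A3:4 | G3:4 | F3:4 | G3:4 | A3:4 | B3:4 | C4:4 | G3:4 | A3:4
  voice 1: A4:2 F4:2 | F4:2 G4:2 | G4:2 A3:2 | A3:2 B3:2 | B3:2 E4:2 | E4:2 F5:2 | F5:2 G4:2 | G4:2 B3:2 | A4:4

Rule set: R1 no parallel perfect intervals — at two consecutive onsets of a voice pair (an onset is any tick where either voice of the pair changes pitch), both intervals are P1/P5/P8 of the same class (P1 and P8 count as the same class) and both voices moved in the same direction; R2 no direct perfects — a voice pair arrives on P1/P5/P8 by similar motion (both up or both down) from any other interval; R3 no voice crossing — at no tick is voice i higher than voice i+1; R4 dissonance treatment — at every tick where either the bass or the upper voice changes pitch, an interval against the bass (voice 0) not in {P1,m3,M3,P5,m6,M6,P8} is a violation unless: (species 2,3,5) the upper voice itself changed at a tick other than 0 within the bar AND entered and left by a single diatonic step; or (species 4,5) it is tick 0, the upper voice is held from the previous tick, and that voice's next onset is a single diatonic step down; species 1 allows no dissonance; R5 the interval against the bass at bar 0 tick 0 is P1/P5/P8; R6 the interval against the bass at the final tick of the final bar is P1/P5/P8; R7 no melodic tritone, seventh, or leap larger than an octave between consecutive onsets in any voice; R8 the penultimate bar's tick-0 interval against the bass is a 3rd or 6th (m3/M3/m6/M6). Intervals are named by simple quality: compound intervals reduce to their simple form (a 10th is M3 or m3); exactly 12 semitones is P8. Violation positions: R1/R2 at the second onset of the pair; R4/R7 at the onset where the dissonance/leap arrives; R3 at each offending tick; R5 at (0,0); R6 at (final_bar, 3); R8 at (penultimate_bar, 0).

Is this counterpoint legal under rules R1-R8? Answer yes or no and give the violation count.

No (13 violations)

bar 0: v0=A3 v1=A4 (P8)
bar 1: v0=G3 v1=F4 (m7)
bar 2: v0=F3 v1=G4 (M2)
bar 3: v0=G3 v1=A3 (M2)
bar 4: v0=A3 v1=B3 (M2)
bar 5: v0=B3 v1=E4 (P4)
bar 6: v0=C4 v1=F5 (P4)
bar 7: v0=G3 v1=G4 (P8)
bar 8: v0=A3 v1=A4 (P8)
  R4 @ bar1.0: G3/F4 m7 untreated
  R4 @ bar2.0: F3/G4 M2 untreated
  R7 @ bar2.2: G4->A3 leap 10st
  R4 @ bar3.0: G3/A3 M2 untreated
  R4 @ bar4.0: A3/B3 M2 untreated
  R4 @ bar5.0: B3/E4 P4 untreated
  R4 @ bar5.2: B3/F5 TT untreated
  R7 @ bar5.2: E4->F5 leap 13st
  R4 @ bar6.0: C4/F5 P4 untreated
  R7 @ bar6.2: F5->G4 leap 10st
  R8 @ bar7.0: penult P8 not 3rd/6th
  R2 @ bar8.0: G3/B3 M3 -> A3/A4 P8 similar
  R7 @ bar8.0: B3->A4 leap 10st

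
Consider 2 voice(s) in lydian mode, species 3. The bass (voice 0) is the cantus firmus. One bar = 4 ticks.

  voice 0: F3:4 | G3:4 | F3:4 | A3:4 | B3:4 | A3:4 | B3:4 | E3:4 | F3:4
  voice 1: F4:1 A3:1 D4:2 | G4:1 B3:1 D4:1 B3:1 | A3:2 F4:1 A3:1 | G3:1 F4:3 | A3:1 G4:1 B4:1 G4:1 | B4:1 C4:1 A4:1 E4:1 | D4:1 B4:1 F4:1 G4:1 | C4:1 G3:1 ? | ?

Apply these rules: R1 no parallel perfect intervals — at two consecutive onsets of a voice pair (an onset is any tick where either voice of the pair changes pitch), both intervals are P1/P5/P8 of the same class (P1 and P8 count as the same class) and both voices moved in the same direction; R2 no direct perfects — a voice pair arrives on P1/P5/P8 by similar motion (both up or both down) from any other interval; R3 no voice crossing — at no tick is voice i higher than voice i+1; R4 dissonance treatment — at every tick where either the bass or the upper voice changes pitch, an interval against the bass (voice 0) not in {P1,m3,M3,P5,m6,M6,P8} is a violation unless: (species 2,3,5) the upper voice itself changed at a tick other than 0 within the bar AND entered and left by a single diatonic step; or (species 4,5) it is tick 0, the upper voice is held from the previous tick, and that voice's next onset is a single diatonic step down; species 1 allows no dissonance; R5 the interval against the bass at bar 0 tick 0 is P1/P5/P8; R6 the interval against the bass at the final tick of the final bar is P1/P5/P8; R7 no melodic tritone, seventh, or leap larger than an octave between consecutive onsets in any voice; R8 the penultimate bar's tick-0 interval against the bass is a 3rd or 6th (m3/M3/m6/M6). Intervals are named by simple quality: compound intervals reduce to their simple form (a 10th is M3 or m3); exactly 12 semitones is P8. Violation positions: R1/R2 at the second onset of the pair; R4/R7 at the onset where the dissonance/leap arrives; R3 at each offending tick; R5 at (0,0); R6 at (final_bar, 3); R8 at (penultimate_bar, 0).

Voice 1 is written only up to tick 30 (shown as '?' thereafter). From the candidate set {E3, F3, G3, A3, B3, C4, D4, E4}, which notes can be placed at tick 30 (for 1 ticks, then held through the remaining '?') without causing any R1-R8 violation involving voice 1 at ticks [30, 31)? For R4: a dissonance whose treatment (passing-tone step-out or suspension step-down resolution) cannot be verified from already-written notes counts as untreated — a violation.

E3: legal
F3: violates R4
G3: legal
A3: violates R4
B3: legal
C4: legal
D4: violates R4
E4: legal

{B3, C4, E3, E4, G3}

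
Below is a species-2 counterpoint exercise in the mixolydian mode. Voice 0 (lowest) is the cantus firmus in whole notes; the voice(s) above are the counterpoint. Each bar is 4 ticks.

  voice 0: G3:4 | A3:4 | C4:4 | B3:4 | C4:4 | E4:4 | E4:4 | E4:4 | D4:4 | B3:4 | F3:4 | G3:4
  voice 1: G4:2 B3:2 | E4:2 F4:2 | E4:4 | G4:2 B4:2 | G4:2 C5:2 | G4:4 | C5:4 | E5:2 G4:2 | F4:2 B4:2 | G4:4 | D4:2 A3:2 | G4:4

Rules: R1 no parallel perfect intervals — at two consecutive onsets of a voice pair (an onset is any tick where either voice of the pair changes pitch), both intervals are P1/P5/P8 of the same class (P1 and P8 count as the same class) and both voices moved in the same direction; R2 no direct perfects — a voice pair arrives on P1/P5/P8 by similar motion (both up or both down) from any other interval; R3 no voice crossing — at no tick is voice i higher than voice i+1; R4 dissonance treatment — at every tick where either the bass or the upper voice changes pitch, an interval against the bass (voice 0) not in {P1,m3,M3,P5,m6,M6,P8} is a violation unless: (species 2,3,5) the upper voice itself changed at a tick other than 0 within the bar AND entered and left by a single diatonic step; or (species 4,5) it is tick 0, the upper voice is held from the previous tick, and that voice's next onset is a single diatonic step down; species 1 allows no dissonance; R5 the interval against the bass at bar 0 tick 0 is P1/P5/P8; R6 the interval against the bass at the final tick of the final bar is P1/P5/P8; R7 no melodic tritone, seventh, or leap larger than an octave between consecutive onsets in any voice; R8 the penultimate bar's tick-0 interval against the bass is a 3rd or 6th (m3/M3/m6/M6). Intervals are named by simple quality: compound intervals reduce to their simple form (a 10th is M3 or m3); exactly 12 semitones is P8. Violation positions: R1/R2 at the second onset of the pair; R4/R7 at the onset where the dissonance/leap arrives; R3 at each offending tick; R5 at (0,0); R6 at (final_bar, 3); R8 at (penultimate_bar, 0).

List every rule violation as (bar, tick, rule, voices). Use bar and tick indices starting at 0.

bar 0: v0=G3 v1=G4 downbeat P8
bar 1: v0=A3 v1=E4 downbeat P5
bar 2: v0=C4 v1=E4 downbeat M3
bar 3: v0=B3 v1=G4 downbeat m6
bar 4: v0=C4 v1=G4 downbeat P5
bar 5: v0=E4 v1=G4 downbeat m3
bar 6: v0=E4 v1=C5 downbeat m6
bar 7: v0=E4 v1=E5 downbeat P8
bar 8: v0=D4 v1=F4 downbeat m3
bar 9: v0=B3 v1=G4 downbeat m6
bar 10: v0=F3 v1=D4 downbeat M6
bar 11: v0=G3 v1=G4 downbeat P8
  -> R2 @ bar 1 tick 0 v(0, 1): G3/B3 M3 -> A3/E4 P5 similar
  -> R7 @ bar 8 tick 2 v(1,): F4->B4 leap 6st
  -> R7 @ bar 10 tick 0 v(0,): B3->F3 leap 6st
  -> R2 @ bar 11 tick 0 v(0, 1): F3/A3 M3 -> G3/G4 P8 similar
  -> R7 @ bar 11 tick 0 v(1,): A3->G4 leap 10st

(1, 0, R2, (0, 1))
(8, 2, R7, (1,))
(10, 0, R7, (0,))
(11, 0, R2, (0, 1))
(11, 0, R7, (1,))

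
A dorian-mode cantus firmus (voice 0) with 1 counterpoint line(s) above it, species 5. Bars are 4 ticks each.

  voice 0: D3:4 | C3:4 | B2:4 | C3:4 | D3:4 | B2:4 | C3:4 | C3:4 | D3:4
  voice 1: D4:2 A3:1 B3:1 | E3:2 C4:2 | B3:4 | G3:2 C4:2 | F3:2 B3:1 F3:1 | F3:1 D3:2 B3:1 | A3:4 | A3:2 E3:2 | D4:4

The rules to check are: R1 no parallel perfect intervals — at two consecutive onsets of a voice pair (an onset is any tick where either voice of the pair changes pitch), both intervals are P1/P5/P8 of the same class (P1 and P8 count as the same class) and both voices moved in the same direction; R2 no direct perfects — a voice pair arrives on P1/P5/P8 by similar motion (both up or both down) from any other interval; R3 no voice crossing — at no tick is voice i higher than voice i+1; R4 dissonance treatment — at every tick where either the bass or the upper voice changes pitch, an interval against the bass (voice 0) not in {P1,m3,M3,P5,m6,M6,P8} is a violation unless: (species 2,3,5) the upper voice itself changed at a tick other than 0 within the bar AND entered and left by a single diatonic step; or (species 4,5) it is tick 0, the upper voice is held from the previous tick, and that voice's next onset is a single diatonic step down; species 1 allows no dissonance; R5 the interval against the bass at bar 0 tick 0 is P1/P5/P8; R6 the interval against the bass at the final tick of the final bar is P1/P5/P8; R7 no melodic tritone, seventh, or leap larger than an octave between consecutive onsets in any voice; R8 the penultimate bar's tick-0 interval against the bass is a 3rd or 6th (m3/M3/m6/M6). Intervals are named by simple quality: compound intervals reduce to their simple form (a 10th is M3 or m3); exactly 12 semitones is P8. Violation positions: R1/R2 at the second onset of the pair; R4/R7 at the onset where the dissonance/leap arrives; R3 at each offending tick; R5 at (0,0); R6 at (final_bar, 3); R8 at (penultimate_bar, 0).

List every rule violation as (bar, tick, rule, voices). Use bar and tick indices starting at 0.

(2, 0, R1, (0, 1))
(4, 2, R7, (1,))
(4, 3, R7, (1,))
(5, 0, R4, (0, 1))
(8, 0, R2, (0, 1))
(8, 0, R7, (1,))

bar 0: v0=D3 v1=D4 downbeat P8
bar 1: v0=C3 v1=E3 downbeat M3
bar 2: v0=B2 v1=B3 downbeat P8
bar 3: v0=C3 v1=G3 downbeat P5
bar 4: v0=D3 v1=F3 downbeat m3
bar 5: v0=B2 v1=F3 downbeat TT
bar 6: v0=C3 v1=A3 downbeat M6
bar 7: v0=C3 v1=A3 downbeat M6
bar 8: v0=D3 v1=D4 downbeat P8
  -> R1 @ bar 2 tick 0 v(0, 1): C3/C4 P8 -> B2/B3 P8 similar
  -> R7 @ bar 4 tick 2 v(1,): F3->B3 leap 6st
  -> R7 @ bar 4 tick 3 v(1,): B3->F3 leap 6st
  -> R4 @ bar 5 tick 0 v(0, 1): B2/F3 TT untreated
  -> R2 @ bar 8 tick 0 v(0, 1): C3/E3 M3 -> D3/D4 P8 similar
  -> R7 @ bar 8 tick 0 v(1,): E3->D4 leap 10st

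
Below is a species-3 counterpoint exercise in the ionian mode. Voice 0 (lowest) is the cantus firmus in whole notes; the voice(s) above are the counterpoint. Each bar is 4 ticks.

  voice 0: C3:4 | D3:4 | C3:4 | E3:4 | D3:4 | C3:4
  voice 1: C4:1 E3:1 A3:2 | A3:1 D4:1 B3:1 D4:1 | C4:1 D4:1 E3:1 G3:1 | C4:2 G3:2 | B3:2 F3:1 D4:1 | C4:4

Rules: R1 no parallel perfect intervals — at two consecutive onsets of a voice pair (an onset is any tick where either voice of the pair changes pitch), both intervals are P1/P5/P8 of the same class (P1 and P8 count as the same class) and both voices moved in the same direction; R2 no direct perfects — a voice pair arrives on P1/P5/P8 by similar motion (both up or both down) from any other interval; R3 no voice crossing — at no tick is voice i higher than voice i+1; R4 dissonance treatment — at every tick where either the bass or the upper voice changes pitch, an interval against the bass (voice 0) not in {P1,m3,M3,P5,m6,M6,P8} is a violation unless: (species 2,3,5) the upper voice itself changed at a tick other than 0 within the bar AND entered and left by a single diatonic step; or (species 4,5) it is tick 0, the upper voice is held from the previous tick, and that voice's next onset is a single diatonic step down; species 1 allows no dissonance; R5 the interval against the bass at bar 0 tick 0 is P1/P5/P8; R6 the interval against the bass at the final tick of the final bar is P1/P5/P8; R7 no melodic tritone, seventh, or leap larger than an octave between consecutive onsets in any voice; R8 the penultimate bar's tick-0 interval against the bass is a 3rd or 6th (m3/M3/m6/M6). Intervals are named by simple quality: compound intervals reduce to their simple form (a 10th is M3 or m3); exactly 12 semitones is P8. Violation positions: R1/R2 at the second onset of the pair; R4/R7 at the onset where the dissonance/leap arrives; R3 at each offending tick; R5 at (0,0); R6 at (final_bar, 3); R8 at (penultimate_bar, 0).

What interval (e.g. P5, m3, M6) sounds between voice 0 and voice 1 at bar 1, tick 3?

P8

voice 0=D3 voice 1=D4 -> P8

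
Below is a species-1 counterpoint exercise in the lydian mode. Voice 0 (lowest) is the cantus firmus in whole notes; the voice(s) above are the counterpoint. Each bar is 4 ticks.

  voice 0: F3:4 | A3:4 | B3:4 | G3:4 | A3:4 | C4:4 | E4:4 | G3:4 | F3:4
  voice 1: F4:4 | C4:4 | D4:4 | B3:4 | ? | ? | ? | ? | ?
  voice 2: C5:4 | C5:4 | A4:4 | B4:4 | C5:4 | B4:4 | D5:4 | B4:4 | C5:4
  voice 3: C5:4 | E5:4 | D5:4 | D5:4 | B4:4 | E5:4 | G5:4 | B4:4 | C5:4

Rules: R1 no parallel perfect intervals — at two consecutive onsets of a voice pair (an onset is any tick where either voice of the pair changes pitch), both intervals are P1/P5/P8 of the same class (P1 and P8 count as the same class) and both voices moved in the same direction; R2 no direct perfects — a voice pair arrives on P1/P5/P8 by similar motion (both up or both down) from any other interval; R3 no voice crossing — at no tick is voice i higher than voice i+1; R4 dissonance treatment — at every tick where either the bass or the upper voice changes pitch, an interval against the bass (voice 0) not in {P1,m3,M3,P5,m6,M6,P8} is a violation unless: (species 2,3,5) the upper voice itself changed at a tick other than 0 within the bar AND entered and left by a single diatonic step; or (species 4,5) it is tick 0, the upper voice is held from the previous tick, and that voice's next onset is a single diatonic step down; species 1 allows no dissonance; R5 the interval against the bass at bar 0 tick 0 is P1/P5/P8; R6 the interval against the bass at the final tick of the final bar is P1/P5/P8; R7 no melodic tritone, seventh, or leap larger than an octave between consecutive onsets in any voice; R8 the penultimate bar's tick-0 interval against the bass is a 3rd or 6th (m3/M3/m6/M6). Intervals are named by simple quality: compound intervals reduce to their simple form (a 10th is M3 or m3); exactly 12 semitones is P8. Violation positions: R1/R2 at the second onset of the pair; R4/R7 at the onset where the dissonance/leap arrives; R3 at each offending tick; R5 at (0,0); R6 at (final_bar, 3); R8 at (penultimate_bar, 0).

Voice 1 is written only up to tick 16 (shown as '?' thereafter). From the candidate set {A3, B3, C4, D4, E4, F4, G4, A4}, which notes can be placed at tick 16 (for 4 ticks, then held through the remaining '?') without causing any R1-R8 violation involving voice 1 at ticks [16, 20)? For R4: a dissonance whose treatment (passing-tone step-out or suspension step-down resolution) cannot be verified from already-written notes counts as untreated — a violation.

{A3}

A3: legal
B3: violates R4
C4: violates R1
D4: violates R4
E4: violates R2
F4: violates R2,R7
G4: violates R4
A4: violates R2,R7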